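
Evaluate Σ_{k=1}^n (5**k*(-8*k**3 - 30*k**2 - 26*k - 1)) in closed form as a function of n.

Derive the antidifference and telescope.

S(n) = 5**(n + 1)*n*(-2*n**2 - 6*n - 5)

The ratio is 5*(8*k**3 + 54*k**2 + 110*k + 65)/(8*k**3 + 30*k**2 + 26*k + 1).
Factor: A=5; B=1; C=k**3 + 15*k**2/4 + 13*k/4 + 1/8.
Set up (5)·f(k+1) − (1)·f(k) − (k**3 + 15*k**2/4 + 13*k/4 + 1/8) = 0.
d = 3 from the (0,0,3) case.
Solve for f: f(k) = (k - 1)*(2*k**2 + 2*k + 1)/8 (degree 3 ≤ 3).
Certificate R = B(k−1)f/C = (k - 1)*(2*k**2 + 2*k + 1)/(8*k**3 + 30*k**2 + 26*k + 1) gives s_k = 5**k*(-2*k**3 + k + 1).
Δs = 5**k*(2*k**3 + 4*k - 10*(k + 1)**3 + 9), as required.
Evaluate: s_(n+1) = 5**(n + 1)*n*(-2*n**2 - 6*n - 5); subtract s_(1) = 0 ⇒ S(n) = 5**(n + 1)*n*(-2*n**2 - 6*n - 5).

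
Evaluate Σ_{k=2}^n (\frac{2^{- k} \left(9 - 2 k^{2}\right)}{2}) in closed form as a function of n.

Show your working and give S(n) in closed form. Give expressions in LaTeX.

S(n) = 2^{- n - 2} \left(- 13 \cdot 2^{n} + 4 n^{2} + 16 n + 6\right)

Compute t_(k+1)/t_k: get (2*(k + 1)**2 - 9)/(2*(2*k**2 - 9)).
Take A(k)=1/2, B(k)=1, C(k)=k**2 - 9/2.
Key eq: (1/2)·f(k+1) = (1)·f(k) + (k**2 - 9/2).
d = 2 from the (0,0,2) case.
Solve for f: f(k) = -2*k**2 - 4*k + 3 (degree 2 ≤ 2).
Get s_k = R·t_k = (2*k**2 + 4*k - 3)/2**k with R(k) = B(k−1)f(k)/C(k) = -2*(2*k**2 + 4*k - 3)/(2*k**2 - 9).
Verify: (9 - 2*k**2)/(2*2**k) matches t_k.
Telescope: S(n) = s_(n+1) − s_(2) = 2**(-n - 1)*(2*n**2 + 8*n + 3) − (13/4) = 2**(-n - 2)*(-13*2**n + 4*n**2 + 16*n + 6).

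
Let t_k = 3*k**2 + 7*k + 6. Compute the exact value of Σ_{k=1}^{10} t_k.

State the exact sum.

Σ = 1600

r(k) = (3*k**2 + 13*k + 16)/(3*k**2 + 7*k + 6) after simplifying.
Gosper form: A/B · C(k+1)/C(k) with A=1, B=1, C=k**2 + 7*k/3 + 2.
Set up (1)·f(k+1) − (1)·f(k) − (k**2 + 7*k/3 + 2) = 0.
deg f ≤ 3 (via 0,0,2).
Solve for f: f(k) = k*(k**2 + 2*k + 3)/3 (degree 3 ≤ 3).
Certificate R = B(k−1)f/C = k*(k**2 + 2*k + 3)/(3*k**2 + 7*k + 6) gives s_k = k*(k**2 + 2*k + 3).
Verify: 3*k**2 + 7*k + 6 matches t_k.
Sum = s_(11) − s_(1); s_(11) = 1606, s_(1) = 6 ⇒ 1600.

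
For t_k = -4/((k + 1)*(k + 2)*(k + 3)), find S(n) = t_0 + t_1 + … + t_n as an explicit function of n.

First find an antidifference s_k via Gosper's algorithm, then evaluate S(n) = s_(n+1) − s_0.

S(n) = (-n**2 - 5*n - 4)/(n**2 + 5*n + 6)

r(k) = (k + 1)/(k + 4) after simplifying.
Gosper form: A/B · C(k+1)/C(k) with A=k + 1, B=k + 4, C=1.
Need (k + 1)·f(k+1) − (k + 3)·f(k) = 1.
Bound: deg f ≤ 2.
Match coefficients ⇒ f(k) = k*(k + 3)/4.
Get s_k = R·t_k = k*(-k - 3)/((k + 1)*(k + 2)) with R(k) = B(k−1)f(k)/C(k) = k*(k + 3)**2/4.
Check: Δs_k = -4/(k**3 + 6*k**2 + 11*k + 6). ✓
Telescope: S(n) = s_(n+1) − s_(0) = (-n**2 - 5*n - 4)/(n**2 + 5*n + 6) − (0) = (-n**2 - 5*n - 4)/(n**2 + 5*n + 6).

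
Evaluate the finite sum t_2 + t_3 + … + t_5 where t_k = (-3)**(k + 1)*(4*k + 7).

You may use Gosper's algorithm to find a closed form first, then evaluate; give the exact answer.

Σ = 15228

Compute t_(k+1)/t_k: get 3*(-4*k - 11)/(4*k + 7).
Take A(k)=-3, B(k)=1, C(k)=k + 7/4.
Solve (-3)·f(k+1) − (1)·f(k) = k + 7/4.
From deg A=0, deg B=0, deg C=1: d=1.
Coefficient equations give f(k) = -(k + 1)/4.
Get s_k = R·t_k = 3*(-3)**k*(k + 1) with R(k) = B(k−1)f(k)/C(k) = -(k + 1)/(4*k + 7).
s_(k+1) − s_k = (-3)**(k + 1)*(4*k + 7) = t_k.
Sum = s_(6) − s_(2); s_(6) = 15309, s_(2) = 81 ⇒ 15228.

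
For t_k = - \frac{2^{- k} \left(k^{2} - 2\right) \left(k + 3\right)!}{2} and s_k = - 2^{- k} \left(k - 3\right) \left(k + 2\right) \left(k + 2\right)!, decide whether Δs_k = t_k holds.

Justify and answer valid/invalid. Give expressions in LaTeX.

Invalid: residual \frac{2^{- k} k \left(k - 1\right) \left(k + 2\right)!}{2} ≠ 0.

s_(k+1) = -(k - 2)*(k + 3)*factorial(k + 3)/(2*2**k)
s_(k+1) − s_k = -(k**3 + 2*k**2 - k - 6)*factorial(k + 2)/(2*2**k)
(s_(k+1) − s_k) − t_k = k*(k - 1)*factorial(k + 2)/(2*2**k)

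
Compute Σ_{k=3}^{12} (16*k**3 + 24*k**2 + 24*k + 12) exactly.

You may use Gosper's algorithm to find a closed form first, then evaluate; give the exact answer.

Σ = 114600

Step 1: r(k) = (4*k**3 + 18*k**2 + 30*k + 19)/(4*k**3 + 6*k**2 + 6*k + 3).
Gosper form: A/B · C(k+1)/C(k) with A=1, B=1, C=k**3 + 3*k**2/2 + 3*k/2 + 3/4.
f must satisfy (1)·f(k+1) − (1)·f(k) = k**3 + 3*k**2/2 + 3*k/2 + 3/4.
From deg A=0, deg B=0, deg C=3: d=4.
Solve for f: f(k) = k*(k**3 + k + 1)/4 (degree 4 ≤ 4).
Then R = B(k−1)f/C = k*(k**3 + k + 1)/(4*k**3 + 6*k**2 + 6*k + 3), so s_k = R(k)·t_k = 4*k*(k**3 + k + 1).
Verify: 16*k**3 + 24*k**2 + 24*k + 12 matches t_k.
Evaluate s at k=13 and k=3: 114972 and 372; difference 114600.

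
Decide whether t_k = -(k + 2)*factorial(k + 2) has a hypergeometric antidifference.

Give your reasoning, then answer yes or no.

The ratio is (k + 3)**2/(k + 2).
Gosper form: A/B · C(k+1)/C(k) with A=k + 3, B=1, C=k + 2.
Key eq: (k + 3)·f(k+1) = (1)·f(k) + (k + 2).
d = 0 from the (1,0,1) case.
Solve for f: f(k) = 1 (degree 0 ≤ 0).
So s_k = (B(k−1)f/C)·t_k = (1/(k + 2))·t_k = -factorial(k + 2).
Verify: -(k + 2)*factorial(k + 2) matches t_k.

Yes. s_k = -factorial(k + 2).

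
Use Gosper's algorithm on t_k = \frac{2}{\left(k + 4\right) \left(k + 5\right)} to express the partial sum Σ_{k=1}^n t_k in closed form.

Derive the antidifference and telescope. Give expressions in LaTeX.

S(n) = \frac{2 n}{5 \left(n + 5\right)}

Compute t_(k+1)/t_k: get (k + 4)/(k + 6).
A = k + 4, B = k + 6, C = 1.
Key eq: (k + 4)·f(k+1) = (k + 5)·f(k) + (1).
deg f ≤ 1 (via 1,1,0).
Solving with deg f ≤ 1: f(k) = k/4.
So s_k = (B(k−1)f/C)·t_k = (k*(k + 5)/4)·t_k = k/(2*(k + 4)).
Verify: 2/(k**2 + 9*k + 20) matches t_k.
Evaluate: s_(n+1) = (n + 1)/(2*(n + 5)); subtract s_(1) = 1/10 ⇒ S(n) = 2*n/(5*(n + 5)).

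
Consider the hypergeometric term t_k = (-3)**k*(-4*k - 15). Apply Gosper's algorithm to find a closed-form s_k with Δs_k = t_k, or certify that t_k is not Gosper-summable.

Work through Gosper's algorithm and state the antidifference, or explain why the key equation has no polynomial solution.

Compute t_(k+1)/t_k: get 3*(-4*k - 19)/(4*k + 15).
So A=-3 and B=1, with C=k + 15/4.
Need (-3)·f(k+1) − (1)·f(k) = k + 15/4.
d = 1 from the (0,0,1) case.
Match coefficients ⇒ f(k) = -(k + 3)/4.
Get s_k = R·t_k = (-3)**k*(k + 3) with R(k) = B(k−1)f(k)/C(k) = -(k + 3)/(4*k + 15).
Verify: (-3)**k*(-4*k - 15) matches t_k.

s_k = (-3)**k*(k + 3)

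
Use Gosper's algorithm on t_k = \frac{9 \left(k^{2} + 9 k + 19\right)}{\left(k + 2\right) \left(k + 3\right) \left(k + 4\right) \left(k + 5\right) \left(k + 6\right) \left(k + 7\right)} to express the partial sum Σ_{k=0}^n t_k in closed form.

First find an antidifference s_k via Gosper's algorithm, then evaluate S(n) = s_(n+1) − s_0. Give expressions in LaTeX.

S(n) = \frac{n^{3} + 15 n^{2} + 71 n + 57}{16 \left(n^{3} + 15 n^{2} + 71 n + 105\right)}

t_(k+1)/t_k = (k + 2)*(9*k + (k + 1)**2 + 28)/((k + 8)*(k**2 + 9*k + 19)).
Gosper form: A/B · C(k+1)/C(k) with A=k + 2, B=k + 8, C=k**2 + 9*k + 19.
Key eq: (k + 2)·f(k+1) = (k + 7)·f(k) + (k**2 + 9*k + 19).
From deg A=1, deg B=1, deg C=2: d=5.
Coefficient equations give f(k) = k*(k + 3)*(k + 5)*(k**2 + 12*k + 44)/144.
So s_k = (B(k−1)f/C)·t_k = (k*(k + 3)*(k + 5)*(k + 7)*(k**2 + 12*k + 44)/(144*(k**2 + 9*k + 19)))·t_k = k*(k**2 + 12*k + 44)/(16*(k**3 + 12*k**2 + 44*k + 48)).
s_(k+1) − s_k = 9*(k**2 + 9*k + 19)/(k**6 + 27*k**5 + 295*k**4 + 1665*k**3 + 5104*k**2 + 8028*k + 5040) = t_k.
Σ_(k=0)^n t_k = s_(n+1) − s_(0) = ((n**3 + 15*n**2 + 71*n + 57)/(16*(n**3 + 15*n**2 + 71*n + 105))) − (0), i.e. (n**3 + 15*n**2 + 71*n + 57)/(16*(n**3 + 15*n**2 + 71*n + 105)).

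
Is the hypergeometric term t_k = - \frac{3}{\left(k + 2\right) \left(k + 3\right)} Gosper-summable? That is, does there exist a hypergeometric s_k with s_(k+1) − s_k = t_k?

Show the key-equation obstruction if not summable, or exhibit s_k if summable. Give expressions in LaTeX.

r(k) = (k + 2)/(k + 4) after simplifying.
Factor: A=k + 2; B=k + 4; C=1.
Set up (k + 2)·f(k+1) − (k + 3)·f(k) − (1) = 0.
From deg A=1, deg B=1, deg C=0: d=1.
Solving with deg f ≤ 1: f(k) = k/2.
So s_k = (B(k−1)f/C)·t_k = (k*(k + 3)/2)·t_k = -3*k/(2*k + 4).
s_(k+1) − s_k = -3/(k**2 + 5*k + 6) = t_k.

Yes. s_k = - \frac{3 k}{2 k + 4}.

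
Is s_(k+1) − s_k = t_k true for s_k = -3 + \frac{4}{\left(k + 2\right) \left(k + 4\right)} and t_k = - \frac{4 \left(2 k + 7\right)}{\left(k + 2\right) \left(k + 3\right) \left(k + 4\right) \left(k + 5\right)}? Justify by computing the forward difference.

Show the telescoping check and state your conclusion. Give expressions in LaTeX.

s_(k+1) = -3 + 4/((k + 3)*(k + 5))
s_(k+1) − s_k = 4*(-2*k - 7)/(k**4 + 14*k**3 + 71*k**2 + 154*k + 120)
(s_(k+1) − s_k) − t_k = 0

valid; difference matches t_k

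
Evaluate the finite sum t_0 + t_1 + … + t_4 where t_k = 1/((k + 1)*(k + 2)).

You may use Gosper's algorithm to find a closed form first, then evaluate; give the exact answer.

Σ = 5/6

t_(k+1)/t_k = (k + 1)/(k + 3).
Factor: A=k + 1; B=k + 3; C=1.
Key eq: (k + 1)·f(k+1) = (k + 2)·f(k) + (1).
From deg A=1, deg B=1, deg C=0: d=1.
Solve for f: f(k) = k (degree 1 ≤ 1).
Certificate R = B(k−1)f/C = k*(k + 2) gives s_k = k/(k + 1).
Verify: 1/(k**2 + 3*k + 2) matches t_k.
Sum = s_(5) − s_(0); s_(5) = 5/6, s_(0) = 0 ⇒ 5/6.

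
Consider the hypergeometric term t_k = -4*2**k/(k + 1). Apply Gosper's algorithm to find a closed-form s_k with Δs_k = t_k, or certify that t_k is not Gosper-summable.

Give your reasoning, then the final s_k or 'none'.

not Gosper-summable; s_k does not exist

Step 1: r(k) = 2*(k + 1)/(k + 2).
Normal form (A,B,C) = (2*k + 2, k + 2, 1).
Key eq: (2*k + 2)·f(k+1) = (k + 1)·f(k) + (1).
d = -1 from the (1,1,0) case.
Negative degree bound (-1): no f exists, t_k not Gosper-summable.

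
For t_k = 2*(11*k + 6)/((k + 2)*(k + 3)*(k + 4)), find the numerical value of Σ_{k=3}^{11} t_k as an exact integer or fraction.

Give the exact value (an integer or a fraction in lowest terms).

t_(k+1)/t_k = (k + 2)*(11*k + 17)/((k + 5)*(11*k + 6)).
So A=k + 2 and B=k + 5, with C=k + 6/11.
Set up (k + 2)·f(k+1) − (k + 4)·f(k) − (k + 6/11) = 0.
Bound: deg f ≤ 2.
A polynomial solution: f(k) = k*(7*k + 2)/33.
Get s_k = R·t_k = 2*k*(7*k + 2)/(3*(k + 2)*(k + 3)) with R(k) = B(k−1)f(k)/C(k) = k*(k + 4)*(7*k + 2)/(3*(11*k + 6)).
Check: Δs_k = 2*(11*k + 6)/(k**3 + 9*k**2 + 26*k + 24). ✓
Evaluate s at k=12 and k=3: 344/105 and 23/15; difference 61/35.

Σ = 61/35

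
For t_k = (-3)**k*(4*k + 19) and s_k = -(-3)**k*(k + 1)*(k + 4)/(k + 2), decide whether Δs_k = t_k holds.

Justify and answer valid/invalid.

s_(k+1) = 3*(-3)**k*(k + 2)*(k + 5)/(k + 3)
s_(k+1) − s_k = (-3)**k*(4*k**3 + 35*k**2 + 91*k + 72)/(k**2 + 5*k + 6)
(s_(k+1) − s_k) − t_k = (-3)**k*(-4*k**2 - 28*k - 42)/(k**2 + 5*k + 6)

Invalid: residual (-3)**k*(-4*k**2 - 28*k - 42)/(k**2 + 5*k + 6) ≠ 0.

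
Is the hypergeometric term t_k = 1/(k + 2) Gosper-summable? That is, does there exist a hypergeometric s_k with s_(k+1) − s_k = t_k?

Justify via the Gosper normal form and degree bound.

Ratio r(k) = (k + 2)/(k + 3).
Take A(k)=k + 2, B(k)=k + 3, C(k)=1.
f must satisfy (k + 2)·f(k+1) − (k + 2)·f(k) = 1.
d = 0 from the (1,1,0) case.
Write f(k) = c0. Then LHS − RHS = -1, requiring -1 = 0: contradictory. No certificate.

No — key equation has no polynomial f.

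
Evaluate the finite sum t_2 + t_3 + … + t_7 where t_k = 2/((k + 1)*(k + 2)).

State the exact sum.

Σ = 4/9

Ratio r(k) = (k + 1)/(k + 3).
So A=k + 1 and B=k + 3, with C=1.
Solve (k + 1)·f(k+1) − (k + 2)·f(k) = 1.
d = 1 from the (1,1,0) case.
A polynomial solution: f(k) = k.
Certificate R = B(k−1)f/C = k*(k + 2) gives s_k = 2*k/(k + 1).
Δs = 2/(k**2 + 3*k + 2), as required.
Σ_(k=2)^(7) t_k = s_(8) − s_(2) = 16/9 − (4/3) = 4/9.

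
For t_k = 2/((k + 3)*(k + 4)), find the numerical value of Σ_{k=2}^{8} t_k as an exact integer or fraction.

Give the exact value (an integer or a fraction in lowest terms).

r(k) = (k + 3)/(k + 5) after simplifying.
So A=k + 3 and B=k + 5, with C=1.
Key eq: (k + 3)·f(k+1) = (k + 4)·f(k) + (1).
Bound: deg f ≤ 1.
Match coefficients ⇒ f(k) = k/3.
Then R = B(k−1)f/C = k*(k + 4)/3, so s_k = R(k)·t_k = 2*k/(3*(k + 3)).
Check: Δs_k = 2/(k**2 + 7*k + 12). ✓
Telescoping: Σ = s_(9) − s_(2) = 1/2 − (4/15) = 7/30.

Σ = 7/30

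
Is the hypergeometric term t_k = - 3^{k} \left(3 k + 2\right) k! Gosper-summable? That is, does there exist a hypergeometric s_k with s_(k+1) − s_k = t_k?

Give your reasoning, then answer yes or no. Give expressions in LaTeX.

Step 1: r(k) = 3*(k + 1)*(3*k + 5)/(3*k + 2).
A = 3*k + 3, B = 1, C = k + 2/3.
Solve (3*k + 3)·f(k+1) − (1)·f(k) = k + 2/3.
Bound: deg f ≤ 0.
Solving with deg f ≤ 0: f(k) = 1/3.
So s_k = (B(k−1)f/C)·t_k = (1/(3*k + 2))·t_k = -3**k*factorial(k).
s_(k+1) − s_k = -3**k*(3*k + 2)*factorial(k) = t_k.

Yes. s_k = - 3^{k} k!.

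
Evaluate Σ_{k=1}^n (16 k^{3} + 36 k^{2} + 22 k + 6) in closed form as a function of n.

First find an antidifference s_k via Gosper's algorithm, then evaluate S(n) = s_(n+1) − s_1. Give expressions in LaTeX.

t_(k+1)/t_k = (8*k**3 + 42*k**2 + 71*k + 40)/(8*k**3 + 18*k**2 + 11*k + 3).
So A=1 and B=1, with C=k**3 + 9*k**2/4 + 11*k/8 + 3/8.
Solve (1)·f(k+1) − (1)·f(k) = k**3 + 9*k**2/4 + 11*k/8 + 3/8.
Degrees (0,0,3) ⇒ d ≤ 4.
Solving with deg f ≤ 4: f(k) = k*(4*k**3 + 4*k**2 - 3*k + 1)/16.
R(k) = B(k−1)·f(k)/C(k) = k*(4*k**3 + 4*k**2 - 3*k + 1)/(2*(2*k + 3)*(4*k**2 + 3*k + 1)); s_k = R·t_k = k*(4*k**3 + 4*k**2 - 3*k + 1).
Δs = 16*k**3 + 36*k**2 + 22*k + 6, as required.
Evaluate: s_(n+1) = 4*n**4 + 20*n**3 + 33*n**2 + 23*n + 6; subtract s_(1) = 6 ⇒ S(n) = n*(4*n**3 + 20*n**2 + 33*n + 23).

S(n) = n \left(4 n^{3} + 20 n^{2} + 33 n + 23\right)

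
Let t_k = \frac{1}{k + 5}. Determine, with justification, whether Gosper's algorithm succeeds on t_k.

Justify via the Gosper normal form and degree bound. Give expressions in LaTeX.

No. Not Gosper-summable.

Step 1: r(k) = (k + 5)/(k + 6).
Factor: A=k + 5; B=k + 6; C=1.
Set up (k + 5)·f(k+1) − (k + 5)·f(k) − (1) = 0.
Bound: deg f ≤ 0.
f = c0 ⇒ A·f(k+1) − B(k−1)·f(k) − C = -1. The system {-1 = 0} is inconsistent; no antidifference.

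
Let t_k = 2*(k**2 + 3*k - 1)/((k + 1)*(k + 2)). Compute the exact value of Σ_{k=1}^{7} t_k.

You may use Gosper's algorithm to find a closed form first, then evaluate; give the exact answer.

Ratio r(k) = (k + 1)*(3*k + (k + 1)**2 + 2)/((k + 3)*(k**2 + 3*k - 1)).
Take A(k)=k + 1, B(k)=k + 3, C(k)=k**2 + 3*k - 1.
Key eq: (k + 1)·f(k+1) = (k + 2)·f(k) + (k**2 + 3*k - 1).
d = 2 from the (1,1,2) case.
A polynomial solution: f(k) = k*(k - 2).
R(k) = B(k−1)·f(k)/C(k) = k*(k - 2)*(k + 2)/(k**2 + 3*k - 1); s_k = R·t_k = 2*k*(k - 2)/(k + 1).
Δs = 2*(k**2 + 3*k - 1)/(k**2 + 3*k + 2), as required.
Sum = s_(8) − s_(1); s_(8) = 32/3, s_(1) = -1 ⇒ 35/3.

Σ = 35/3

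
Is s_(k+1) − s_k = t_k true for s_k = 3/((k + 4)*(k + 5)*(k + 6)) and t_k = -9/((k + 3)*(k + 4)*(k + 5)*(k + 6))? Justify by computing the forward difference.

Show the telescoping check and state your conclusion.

Invalid: residual 36/(k**5 + 25*k**4 + 245*k**3 + 1175*k**2 + 2754*k + 2520) ≠ 0.

s_(k+1) = 3/((k + 5)*(k + 6)*(k + 7))
s_(k+1) − s_k = -9/((k + 4)*(k + 5)*(k + 6)*(k + 7))
(s_(k+1) − s_k) − t_k = 36/((k + 3)*(k + 4)*(k + 5)*(k + 6)*(k + 7))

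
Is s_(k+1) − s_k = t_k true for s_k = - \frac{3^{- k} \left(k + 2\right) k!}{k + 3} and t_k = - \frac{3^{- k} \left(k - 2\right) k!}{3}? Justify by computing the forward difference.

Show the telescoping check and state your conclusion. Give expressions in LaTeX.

Invalid: residual \frac{3^{- k} \left(k^{2} + k - 9\right) k!}{3 \left(k + 3\right) \left(k + 4\right)} ≠ 0.

s_(k+1) = -(k + 3)*factorial(k + 1)/(3*3**k*(k + 4))
s_(k+1) − s_k = -(k**3 + 4*k**2 - 3*k - 15)*factorial(k)/(3*3**k*(k + 3)*(k + 4))
(s_(k+1) − s_k) − t_k = (k**2 + k - 9)*factorial(k)/(3*3**k*(k + 3)*(k + 4))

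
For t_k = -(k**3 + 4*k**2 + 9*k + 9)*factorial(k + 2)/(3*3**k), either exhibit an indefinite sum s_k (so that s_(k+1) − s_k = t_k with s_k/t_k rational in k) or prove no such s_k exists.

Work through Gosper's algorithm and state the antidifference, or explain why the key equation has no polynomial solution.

r(k) = (k**4 + 10*k**3 + 41*k**2 + 83*k + 69)/(3*(k**3 + 4*k**2 + 9*k + 9)) after simplifying.
Take A(k)=k/3 + 1, B(k)=1, C(k)=k**3 + 4*k**2 + 9*k + 9.
Key eq: (k/3 + 1)·f(k+1) = (1)·f(k) + (k**3 + 4*k**2 + 9*k + 9).
Bound: deg f ≤ 2.
A polynomial solution: f(k) = 3*k*(k + 2).
Get s_k = R·t_k = -k*(k + 2)*factorial(k + 2)/3**k with R(k) = B(k−1)f(k)/C(k) = 3*k*(k + 2)/(k**3 + 4*k**2 + 9*k + 9).
Δs = -(k**3 + 4*k**2 + 9*k + 9)*factorial(k + 2)/(3*3**k), as required.

s_k = -k*(k + 2)*factorial(k + 2)/3**k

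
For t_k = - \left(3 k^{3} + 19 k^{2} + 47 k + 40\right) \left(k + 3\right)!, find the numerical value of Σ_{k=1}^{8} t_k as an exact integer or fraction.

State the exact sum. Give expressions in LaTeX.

Step 1: r(k) = (3*k**4 + 40*k**3 + 206*k**2 + 485*k + 436)/(3*k**3 + 19*k**2 + 47*k + 40).
Normal form (A,B,C) = (k + 4, 1, k**3 + 19*k**2/3 + 47*k/3 + 40/3).
f must satisfy (k + 4)·f(k+1) − (1)·f(k) = k**3 + 19*k**2/3 + 47*k/3 + 40/3.
Degrees (1,0,3) ⇒ d ≤ 2.
Solve for f: f(k) = (3*k**2 + 4*k + 4)/3 (degree 2 ≤ 2).
R(k) = B(k−1)·f(k)/C(k) = (3*k**2 + 4*k + 4)/(3*k**3 + 19*k**2 + 47*k + 40); s_k = R·t_k = -(3*k**2 + 4*k + 4)*factorial(k + 3).
Δs = -(3*k**3 + 19*k**2 + 47*k + 40)*factorial(k + 3), as required.
Σ_(k=1)^(8) t_k = s_(9) − s_(1) = -135557452800 − (-264) = -135557452536.

Σ = -135557452536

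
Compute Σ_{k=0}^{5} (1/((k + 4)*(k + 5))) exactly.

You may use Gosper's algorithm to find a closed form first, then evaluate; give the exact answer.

Σ = 3/20

The ratio is (k + 4)/(k + 6).
So A=k + 4 and B=k + 6, with C=1.
Need (k + 4)·f(k+1) − (k + 5)·f(k) = 1.
d = 1 from the (1,1,0) case.
Coefficient equations give f(k) = k/4.
Certificate R = B(k−1)f/C = k*(k + 5)/4 gives s_k = k/(4*(k + 4)).
Verify: 1/(k**2 + 9*k + 20) matches t_k.
Sum = s_(6) − s_(0); s_(6) = 3/20, s_(0) = 0 ⇒ 3/20.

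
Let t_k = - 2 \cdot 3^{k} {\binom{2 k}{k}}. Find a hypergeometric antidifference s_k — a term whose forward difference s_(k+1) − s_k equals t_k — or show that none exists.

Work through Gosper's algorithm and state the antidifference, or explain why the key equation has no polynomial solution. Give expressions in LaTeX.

not Gosper-summable; s_k does not exist

Step 1: r(k) = 6*(2*k + 1)/(k + 1).
Take A(k)=12*k + 6, B(k)=k + 1, C(k)=1.
Need (12*k + 6)·f(k+1) − (k)·f(k) = 1.
d = -1 from the (1,1,0) case.
Bound -1 < 0, so the key equation has no polynomial solution.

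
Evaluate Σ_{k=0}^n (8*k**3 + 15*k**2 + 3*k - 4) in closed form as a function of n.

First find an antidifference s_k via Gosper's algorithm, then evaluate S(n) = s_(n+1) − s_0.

S(n) = 2*n**4 + 9*n**3 + 11*n**2 - 4

t_(k+1)/t_k = (8*k**3 + 39*k**2 + 57*k + 22)/(8*k**3 + 15*k**2 + 3*k - 4).
Normal form (A,B,C) = (1, 1, k**3 + 15*k**2/8 + 3*k/8 - 1/2).
Key eq: (1)·f(k+1) = (1)·f(k) + (k**3 + 15*k**2/8 + 3*k/8 - 1/2).
Bound: deg f ≤ 4.
Solve for f: f(k) = k*(k + 1)**2*(2*k - 3)/8 (degree 4 ≤ 4).
Get s_k = R·t_k = k*(2*k**3 + k**2 - 4*k - 3) with R(k) = B(k−1)f(k)/C(k) = k*(k + 1)*(2*k - 3)/(8*k**2 + 7*k - 4).
Check: Δs_k = 8*k**3 + 15*k**2 + 3*k - 4. ✓
Σ_(k=0)^n t_k = s_(n+1) − s_(0) = (2*n**4 + 9*n**3 + 11*n**2 - 4) − (0), i.e. 2*n**4 + 9*n**3 + 11*n**2 - 4.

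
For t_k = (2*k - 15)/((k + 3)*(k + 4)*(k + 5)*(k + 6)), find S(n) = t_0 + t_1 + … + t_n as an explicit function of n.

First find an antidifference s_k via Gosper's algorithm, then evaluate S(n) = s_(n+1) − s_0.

Step 1: r(k) = (k + 3)*(2*k - 13)/((k + 7)*(2*k - 15)).
Normal form (A,B,C) = (k + 3, k + 7, k - 15/2).
Solve (k + 3)·f(k+1) − (k + 6)·f(k) = k - 15/2.
Degrees (1,1,1) ⇒ d ≤ 3.
A polynomial solution: f(k) = -k*(k**2 + 12*k + 62)/30.
R(k) = B(k−1)·f(k)/C(k) = -k*(k + 6)*(k**2 + 12*k + 62)/(15*(2*k - 15)); s_k = R·t_k = k*(-k**2 - 12*k - 62)/(15*(k + 3)*(k + 4)*(k + 5)).
Verify: (2*k - 15)/(k**4 + 18*k**3 + 119*k**2 + 342*k + 360) matches t_k.
s_(n+1) = (-n**3 - 15*n**2 - 89*n - 75)/(15*(n**3 + 15*n**2 + 74*n + 120)) and s_(0) = 0, so S(n) = (-n**3 - 15*n**2 - 89*n - 75)/(15*(n**3 + 15*n**2 + 74*n + 120)).

S(n) = (-n**3 - 15*n**2 - 89*n - 75)/(15*(n**3 + 15*n**2 + 74*n + 120))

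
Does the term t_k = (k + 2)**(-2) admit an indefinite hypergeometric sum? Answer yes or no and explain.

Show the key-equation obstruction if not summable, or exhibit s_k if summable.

No — t_k has no hypergeometric antidifference.

Compute t_(k+1)/t_k: get (k + 2)**2/(k + 3)**2.
A = k**2 + 4*k + 4, B = k**2 + 6*k + 9, C = 1.
Need (k**2 + 4*k + 4)·f(k+1) − (k**2 + 4*k + 4)·f(k) = 1.
Bound: deg f ≤ 0.
Generic f = c0 gives residual -1; -1 = 0 cannot hold, so t_k is not Gosper-summable.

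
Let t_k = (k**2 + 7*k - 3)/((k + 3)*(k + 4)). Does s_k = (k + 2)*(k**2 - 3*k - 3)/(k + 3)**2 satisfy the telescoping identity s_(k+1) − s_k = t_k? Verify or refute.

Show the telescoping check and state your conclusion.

Invalid: residual 3*(-3*k**2 - 11*k - 1)/(k**4 + 14*k**3 + 73*k**2 + 168*k + 144) ≠ 0.

s_(k+1) = -(k + 3)*(3*k - (k + 1)**2 + 6)/(k + 4)**2
s_(k+1) − s_k = (k**4 + 14*k**3 + 49*k**2 + 30*k - 39)/(k**4 + 14*k**3 + 73*k**2 + 168*k + 144)
(s_(k+1) − s_k) − t_k = 3*(-3*k**2 - 11*k - 1)/(k**4 + 14*k**3 + 73*k**2 + 168*k + 144)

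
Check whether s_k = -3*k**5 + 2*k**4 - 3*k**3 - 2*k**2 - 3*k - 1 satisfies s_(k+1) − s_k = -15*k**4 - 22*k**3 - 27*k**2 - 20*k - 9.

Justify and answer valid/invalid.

valid; difference matches t_k

s_(k+1) = -3*k**5 - 13*k**4 - 25*k**3 - 29*k**2 - 23*k - 10
s_(k+1) − s_k = -15*k**4 - 22*k**3 - 27*k**2 - 20*k - 9
(s_(k+1) − s_k) − t_k = 0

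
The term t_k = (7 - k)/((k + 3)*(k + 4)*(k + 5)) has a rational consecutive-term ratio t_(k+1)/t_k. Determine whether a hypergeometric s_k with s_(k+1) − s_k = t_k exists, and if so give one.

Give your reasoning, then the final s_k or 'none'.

r(k) = (k - 6)*(k + 3)/((k - 7)*(k + 6)) after simplifying.
A = k + 3, B = k + 6, C = k - 7.
Need (k + 3)·f(k+1) − (k + 5)·f(k) = k - 7.
d = 2 from the (1,1,1) case.
Solve for f: f(k) = -k*(k + 13)/6 (degree 2 ≤ 2).
R(k) = B(k−1)·f(k)/C(k) = -k*(k + 5)*(k + 13)/(6*(k - 7)); s_k = R·t_k = k*(k + 13)/(6*(k + 3)*(k + 4)).
s_(k+1) − s_k = (7 - k)/(k**3 + 12*k**2 + 47*k + 60) = t_k.

s_k = k*(k + 13)/(6*(k + 3)*(k + 4))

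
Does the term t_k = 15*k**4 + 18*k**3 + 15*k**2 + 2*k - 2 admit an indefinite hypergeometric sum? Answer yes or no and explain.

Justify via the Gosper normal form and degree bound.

Yes. s_k = k*(3*k**4 - 3*k**3 + k**2 - 2*k - 1).

t_(k+1)/t_k = (15*k**4 + 78*k**3 + 159*k**2 + 146*k + 48)/(15*k**4 + 18*k**3 + 15*k**2 + 2*k - 2).
So A=1 and B=1, with C=k**4 + 6*k**3/5 + k**2 + 2*k/15 - 2/15.
Set up (1)·f(k+1) − (1)·f(k) − (k**4 + 6*k**3/5 + k**2 + 2*k/15 - 2/15) = 0.
Degrees (0,0,4) ⇒ d ≤ 5.
Match coefficients ⇒ f(k) = k*(3*k**4 - 3*k**3 + k**2 - 2*k - 1)/15.
R(k) = B(k−1)·f(k)/C(k) = k*(3*k**4 - 3*k**3 + k**2 - 2*k - 1)/(15*k**4 + 18*k**3 + 15*k**2 + 2*k - 2); s_k = R·t_k = k*(3*k**4 - 3*k**3 + k**2 - 2*k - 1).
Δs = 15*k**4 + 18*k**3 + 15*k**2 + 2*k - 2, as required.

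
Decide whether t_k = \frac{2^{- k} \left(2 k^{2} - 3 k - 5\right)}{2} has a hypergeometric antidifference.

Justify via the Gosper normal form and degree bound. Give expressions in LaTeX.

Yes. s_k = 2^{- k} \left(- 2 k^{2} - k + 2\right).

The ratio is (2*k**2 + k - 6)/(2*(2*k**2 - 3*k - 5)).
So A=1/2 and B=1, with C=k**2 - 3*k/2 - 5/2.
Key eq: (1/2)·f(k+1) = (1)·f(k) + (k**2 - 3*k/2 - 5/2).
Degrees (0,0,2) ⇒ d ≤ 2.
Coefficient equations give f(k) = -2*k**2 - k + 2.
Then R = B(k−1)f/C = -2*(2*k**2 + k - 2)/((k + 1)*(2*k - 5)), so s_k = R(k)·t_k = (-2*k**2 - k + 2)/2**k.
Δs = (2*k**2 - 3*k - 5)/(2*2**k), as required.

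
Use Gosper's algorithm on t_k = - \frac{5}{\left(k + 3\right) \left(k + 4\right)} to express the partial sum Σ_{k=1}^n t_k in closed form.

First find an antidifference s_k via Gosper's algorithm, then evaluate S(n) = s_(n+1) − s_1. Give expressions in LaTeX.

Step 1: r(k) = (k + 3)/(k + 5).
Factor: A=k + 3; B=k + 5; C=1.
Key eq: (k + 3)·f(k+1) = (k + 4)·f(k) + (1).
d = 1 from the (1,1,0) case.
Solve for f: f(k) = k/3 (degree 1 ≤ 1).
Certificate R = B(k−1)f/C = k*(k + 4)/3 gives s_k = -5*k/(3*k + 9).
s_(k+1) − s_k = -5/(k**2 + 7*k + 12) = t_k.
s_(n+1) = 5*(-n - 1)/(3*(n + 4)) and s_(1) = -5/12, so S(n) = -5*n/(4*n + 16).

S(n) = - \frac{5 n}{4 n + 16}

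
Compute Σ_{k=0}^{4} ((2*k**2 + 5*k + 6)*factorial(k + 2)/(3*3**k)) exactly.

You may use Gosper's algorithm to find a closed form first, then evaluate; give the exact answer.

Σ = 7118/27

r(k) = (k + 3)*(5*k + 2*(k + 1)**2 + 11)/(3*(2*k**2 + 5*k + 6)) after simplifying.
Take A(k)=k/3 + 1, B(k)=1, C(k)=k**2 + 5*k/2 + 3.
Key eq: (k/3 + 1)·f(k+1) = (1)·f(k) + (k**2 + 5*k/2 + 3).
d = 1 from the (1,0,2) case.
Solving with deg f ≤ 1: f(k) = 3*(2*k + 3)/2.
So s_k = (B(k−1)f/C)·t_k = (3*(2*k + 3)/(2*k**2 + 5*k + 6))·t_k = (2*k + 3)*factorial(k + 2)/3**k.
s_(k+1) − s_k = (2*k**2 + 5*k + 6)*factorial(k + 2)/(3*3**k) = t_k.
Sum = s_(5) − s_(0); s_(5) = 7280/27, s_(0) = 6 ⇒ 7118/27.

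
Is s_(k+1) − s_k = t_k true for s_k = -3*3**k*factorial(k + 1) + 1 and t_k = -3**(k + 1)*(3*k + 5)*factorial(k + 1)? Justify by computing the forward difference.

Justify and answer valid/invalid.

s_(k+1) = -3*3**(k + 1)*factorial(k + 2) + 1
s_(k+1) − s_k = -3**(k + 1)*(3*k + 5)*factorial(k + 1)
(s_(k+1) − s_k) − t_k = 0

Valid — Δs_k = t_k.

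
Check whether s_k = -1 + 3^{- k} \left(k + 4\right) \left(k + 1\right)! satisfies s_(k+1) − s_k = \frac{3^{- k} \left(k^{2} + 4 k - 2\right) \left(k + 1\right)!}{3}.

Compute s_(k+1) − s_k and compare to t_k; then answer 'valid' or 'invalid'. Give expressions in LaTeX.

valid; difference matches t_k

s_(k+1) = 3**(-k - 1)*(k + 5)*factorial(k + 2) - 1
s_(k+1) − s_k = (k**2 + 4*k - 2)*factorial(k + 1)/(3*3**k)
(s_(k+1) − s_k) − t_k = 0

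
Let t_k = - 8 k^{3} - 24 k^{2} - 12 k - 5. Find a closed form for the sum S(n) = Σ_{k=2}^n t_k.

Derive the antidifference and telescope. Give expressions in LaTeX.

t_(k+1)/t_k = (8*k**3 + 48*k**2 + 84*k + 49)/(8*k**3 + 24*k**2 + 12*k + 5).
So A=1 and B=1, with C=k**3 + 3*k**2 + 3*k/2 + 5/8.
Solve (1)·f(k+1) − (1)·f(k) = k**3 + 3*k**2 + 3*k/2 + 5/8.
d = 4 from the (0,0,3) case.
Solving with deg f ≤ 4: f(k) = k*(2*k**3 + 4*k**2 - 4*k + 3)/8.
Certificate R = B(k−1)f/C = k*(2*k**3 + 4*k**2 - 4*k + 3)/((2*k + 5)*(4*k**2 + 2*k + 1)) gives s_k = k*(-2*k**3 - 4*k**2 + 4*k - 3).
Δs = -8*k**3 - 24*k**2 - 12*k - 5, as required.
Telescope: S(n) = s_(n+1) − s_(2) = -2*n**4 - 12*n**3 - 20*n**2 - 15*n - 5 − (-54) = -2*n**4 - 12*n**3 - 20*n**2 - 15*n + 49.

S(n) = - 2 n^{4} - 12 n^{3} - 20 n^{2} - 15 n + 49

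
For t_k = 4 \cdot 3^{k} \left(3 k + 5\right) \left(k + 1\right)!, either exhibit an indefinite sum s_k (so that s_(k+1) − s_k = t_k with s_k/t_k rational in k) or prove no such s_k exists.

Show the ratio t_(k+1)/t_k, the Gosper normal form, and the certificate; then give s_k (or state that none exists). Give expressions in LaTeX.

s_k = 4 \cdot 3^{k} \left(k + 1\right)!

The ratio is 3*(k + 2)*(3*k + 8)/(3*k + 5).
Factor: A=3*k + 6; B=1; C=k + 5/3.
f must satisfy (3*k + 6)·f(k+1) − (1)·f(k) = k + 5/3.
deg f ≤ 0 (via 1,0,1).
Solve for f: f(k) = 1/3 (degree 0 ≤ 0).
R(k) = B(k−1)·f(k)/C(k) = 1/(3*k + 5); s_k = R·t_k = 4*3**k*factorial(k + 1).
Check: Δs_k = 4*3**k*(3*k + 5)*factorial(k + 1). ✓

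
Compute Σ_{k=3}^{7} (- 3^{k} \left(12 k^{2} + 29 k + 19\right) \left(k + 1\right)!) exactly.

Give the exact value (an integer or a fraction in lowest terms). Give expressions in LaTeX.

r(k) = 3*(12*k**3 + 77*k**2 + 166*k + 120)/(12*k**2 + 29*k + 19) after simplifying.
So A=3*k + 6 and B=1, with C=k**2 + 29*k/12 + 19/12.
f must satisfy (3*k + 6)·f(k+1) − (1)·f(k) = k**2 + 29*k/12 + 19/12.
From deg A=1, deg B=0, deg C=2: d=1.
Solve for f: f(k) = (4*k - 1)/12 (degree 1 ≤ 1).
Get s_k = R·t_k = -3**k*(4*k - 1)*factorial(k + 1) with R(k) = B(k−1)f(k)/C(k) = (4*k - 1)/(12*k**2 + 29*k + 19).
s_(k+1) − s_k = -3**k*(12*k**2 + 29*k + 19)*factorial(k + 1) = t_k.
Evaluate s at k=8 and k=3: -73806526080 and -7128; difference -73806518952.

Σ = -73806518952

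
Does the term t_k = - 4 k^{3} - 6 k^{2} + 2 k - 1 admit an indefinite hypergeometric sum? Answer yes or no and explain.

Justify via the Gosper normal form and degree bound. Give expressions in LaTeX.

Yes. s_k = k \left(- k^{3} + 3 k - 3\right).

Step 1: r(k) = (4*k**3 + 18*k**2 + 22*k + 9)/(4*k**3 + 6*k**2 - 2*k + 1).
Normal form (A,B,C) = (1, 1, k**3 + 3*k**2/2 - k/2 + 1/4).
f must satisfy (1)·f(k+1) − (1)·f(k) = k**3 + 3*k**2/2 - k/2 + 1/4.
Bound: deg f ≤ 4.
Solving with deg f ≤ 4: f(k) = k*(k**3 - 3*k + 3)/4.
R(k) = B(k−1)·f(k)/C(k) = k*(k**3 - 3*k + 3)/(4*k**3 + 6*k**2 - 2*k + 1); s_k = R·t_k = k*(-k**3 + 3*k - 3).
s_(k+1) − s_k = -4*k**3 - 6*k**2 + 2*k - 1 = t_k.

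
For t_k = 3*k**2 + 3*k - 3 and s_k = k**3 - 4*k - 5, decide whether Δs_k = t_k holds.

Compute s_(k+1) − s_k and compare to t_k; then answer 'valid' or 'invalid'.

Valid — Δs_k = t_k.

s_(k+1) = -4*k + (k + 1)**3 - 9
s_(k+1) − s_k = 3*k**2 + 3*k - 3
(s_(k+1) − s_k) − t_k = 0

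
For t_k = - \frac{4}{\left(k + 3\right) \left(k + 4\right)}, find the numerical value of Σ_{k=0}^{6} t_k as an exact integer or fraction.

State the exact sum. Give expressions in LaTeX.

Step 1: r(k) = (k + 3)/(k + 5).
Take A(k)=k + 3, B(k)=k + 5, C(k)=1.
Key eq: (k + 3)·f(k+1) = (k + 4)·f(k) + (1).
d = 1 from the (1,1,0) case.
Solving with deg f ≤ 1: f(k) = k/3.
So s_k = (B(k−1)f/C)·t_k = (k*(k + 4)/3)·t_k = -4*k/(3*k + 9).
Δs = -4/(k**2 + 7*k + 12), as required.
Telescoping: Σ = s_(7) − s_(0) = -14/15 − (0) = -14/15.

Σ = -14/15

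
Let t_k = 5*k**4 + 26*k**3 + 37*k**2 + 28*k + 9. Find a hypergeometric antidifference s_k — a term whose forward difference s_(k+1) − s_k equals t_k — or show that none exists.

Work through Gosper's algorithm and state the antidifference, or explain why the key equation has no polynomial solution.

s_k = k*(k**4 + 4*k**3 + k**2 + 2*k + 1)

The ratio is (5*k**4 + 46*k**3 + 145*k**2 + 200*k + 105)/(5*k**4 + 26*k**3 + 37*k**2 + 28*k + 9).
A = 1, B = 1, C = k**4 + 26*k**3/5 + 37*k**2/5 + 28*k/5 + 9/5.
f must satisfy (1)·f(k+1) − (1)·f(k) = k**4 + 26*k**3/5 + 37*k**2/5 + 28*k/5 + 9/5.
Bound: deg f ≤ 5.
Solve for f: f(k) = k*(k**4 + 4*k**3 + k**2 + 2*k + 1)/5 (degree 5 ≤ 5).
So s_k = (B(k−1)f/C)·t_k = (k*(k**4 + 4*k**3 + k**2 + 2*k + 1)/(5*k**4 + 26*k**3 + 37*k**2 + 28*k + 9))·t_k = k*(k**4 + 4*k**3 + k**2 + 2*k + 1).
Δs = 5*k**4 + 26*k**3 + 37*k**2 + 28*k + 9, as required.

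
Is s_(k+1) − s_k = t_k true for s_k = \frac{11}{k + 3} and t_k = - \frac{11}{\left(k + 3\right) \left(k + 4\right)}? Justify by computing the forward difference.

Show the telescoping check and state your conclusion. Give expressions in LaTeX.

valid (s_(k+1) − s_k reduces to t_k)

s_(k+1) = 11/(k + 4)
s_(k+1) − s_k = -11/((k + 3)*(k + 4))
(s_(k+1) − s_k) − t_k = 0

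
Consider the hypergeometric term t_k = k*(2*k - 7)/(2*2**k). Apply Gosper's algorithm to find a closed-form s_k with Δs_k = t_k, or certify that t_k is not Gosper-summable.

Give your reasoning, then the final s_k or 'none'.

s_k = (-2*k**2 + 3*k + 1)/2**k

Step 1: r(k) = (k + 1)*(2*k - 5)/(2*k*(2*k - 7)).
A = 1/2, B = 1, C = k**2 - 7*k/2.
Need (1/2)·f(k+1) − (1)·f(k) = k**2 - 7*k/2.
Degrees (0,0,2) ⇒ d ≤ 2.
Coefficient equations give f(k) = -2*k**2 + 3*k + 1.
Get s_k = R·t_k = (-2*k**2 + 3*k + 1)/2**k with R(k) = B(k−1)f(k)/C(k) = -2*(2*k**2 - 3*k - 1)/(k*(2*k - 7)).
Δs = k*(2*k - 7)/(2*2**k), as required.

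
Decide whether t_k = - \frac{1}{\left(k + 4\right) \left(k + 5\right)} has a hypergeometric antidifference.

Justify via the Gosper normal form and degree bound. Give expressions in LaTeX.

Yes. s_k = - \frac{k}{4 k + 16}.

r(k) = (k + 4)/(k + 6) after simplifying.
So A=k + 4 and B=k + 6, with C=1.
Key eq: (k + 4)·f(k+1) = (k + 5)·f(k) + (1).
d = 1 from the (1,1,0) case.
Match coefficients ⇒ f(k) = k/4.
R(k) = B(k−1)·f(k)/C(k) = k*(k + 5)/4; s_k = R·t_k = -k/(4*k + 16).
Check: Δs_k = -1/(k**2 + 9*k + 20). ✓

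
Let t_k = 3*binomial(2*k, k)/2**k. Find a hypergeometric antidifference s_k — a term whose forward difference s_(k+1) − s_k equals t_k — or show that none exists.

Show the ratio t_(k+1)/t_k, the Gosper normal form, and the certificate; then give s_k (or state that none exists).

none — t_k is not Gosper-summable

Compute t_(k+1)/t_k: get (2*k + 1)/(k + 1).
Factor: A=2*k + 1; B=k + 1; C=1.
Key eq: (2*k + 1)·f(k+1) = (k)·f(k) + (1).
d = -1 from the (1,1,0) case.
d = -1 < 0 ⇒ no nonzero polynomial f; not summable.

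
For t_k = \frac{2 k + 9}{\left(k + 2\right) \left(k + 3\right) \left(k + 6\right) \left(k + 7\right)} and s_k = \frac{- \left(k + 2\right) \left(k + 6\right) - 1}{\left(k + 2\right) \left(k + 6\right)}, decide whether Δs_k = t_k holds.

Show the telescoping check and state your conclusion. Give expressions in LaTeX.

valid; difference matches t_k

s_(k+1) = (-(k + 3)*(k + 7) - 1)/((k + 3)*(k + 7))
s_(k+1) − s_k = (2*k + 9)/(k**4 + 18*k**3 + 113*k**2 + 288*k + 252)
(s_(k+1) − s_k) − t_k = 0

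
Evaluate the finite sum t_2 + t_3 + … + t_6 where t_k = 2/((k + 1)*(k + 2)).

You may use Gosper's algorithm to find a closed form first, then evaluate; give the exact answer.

Step 1: r(k) = (k + 1)/(k + 3).
Factor: A=k + 1; B=k + 3; C=1.
Need (k + 1)·f(k+1) − (k + 2)·f(k) = 1.
deg f ≤ 1 (via 1,1,0).
Match coefficients ⇒ f(k) = k.
Then R = B(k−1)f/C = k*(k + 2), so s_k = R(k)·t_k = 2*k/(k + 1).
Δs = 2/(k**2 + 3*k + 2), as required.
Sum = s_(7) − s_(2); s_(7) = 7/4, s_(2) = 4/3 ⇒ 5/12.

Σ = 5/12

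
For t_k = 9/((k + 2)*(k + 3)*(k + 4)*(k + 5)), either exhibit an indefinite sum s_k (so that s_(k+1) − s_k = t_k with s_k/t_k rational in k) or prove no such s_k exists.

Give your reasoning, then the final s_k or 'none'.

Compute t_(k+1)/t_k: get (k + 2)/(k + 6).
So A=k + 2 and B=k + 6, with C=1.
Set up (k + 2)·f(k+1) − (k + 5)·f(k) − (1) = 0.
deg f ≤ 3 (via 1,1,0).
Match coefficients ⇒ f(k) = k*(k**2 + 9*k + 26)/72.
Get s_k = R·t_k = k*(k**2 + 9*k + 26)/(8*(k + 2)*(k + 3)*(k + 4)) with R(k) = B(k−1)f(k)/C(k) = k*(k + 5)*(k**2 + 9*k + 26)/72.
Verify: 9/(k**4 + 14*k**3 + 71*k**2 + 154*k + 120) matches t_k.

s_k = k*(k**2 + 9*k + 26)/(8*(k + 2)*(k + 3)*(k + 4))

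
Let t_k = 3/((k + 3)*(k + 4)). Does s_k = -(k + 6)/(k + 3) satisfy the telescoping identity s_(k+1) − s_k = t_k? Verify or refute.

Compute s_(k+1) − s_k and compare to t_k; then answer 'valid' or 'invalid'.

s_(k+1) = (-k - 7)/(k + 4)
s_(k+1) − s_k = 3/(k**2 + 7*k + 12)
(s_(k+1) − s_k) − t_k = 0

valid (s_(k+1) − s_k reduces to t_k)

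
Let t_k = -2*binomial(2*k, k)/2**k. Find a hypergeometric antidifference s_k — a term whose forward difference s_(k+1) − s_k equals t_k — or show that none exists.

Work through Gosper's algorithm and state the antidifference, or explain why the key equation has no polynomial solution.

none — t_k is not Gosper-summable

Ratio r(k) = (2*k + 1)/(k + 1).
Gosper form: A/B · C(k+1)/C(k) with A=2*k + 1, B=k + 1, C=1.
Need (2*k + 1)·f(k+1) − (k)·f(k) = 1.
d = -1 from the (1,1,0) case.
deg f ≤ -1 is impossible — no certificate.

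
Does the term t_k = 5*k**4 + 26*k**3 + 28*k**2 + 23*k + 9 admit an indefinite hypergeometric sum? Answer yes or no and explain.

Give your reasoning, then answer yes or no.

Yes. s_k = k*(k**4 + 4*k**3 - 2*k**2 + 4*k + 2).

Compute t_(k+1)/t_k: get (5*k**4 + 46*k**3 + 136*k**2 + 177*k + 91)/(5*k**4 + 26*k**3 + 28*k**2 + 23*k + 9).
Gosper form: A/B · C(k+1)/C(k) with A=1, B=1, C=k**4 + 26*k**3/5 + 28*k**2/5 + 23*k/5 + 9/5.
Solve (1)·f(k+1) − (1)·f(k) = k**4 + 26*k**3/5 + 28*k**2/5 + 23*k/5 + 9/5.
Bound: deg f ≤ 5.
Match coefficients ⇒ f(k) = k*(k**4 + 4*k**3 - 2*k**2 + 4*k + 2)/5.
R(k) = B(k−1)·f(k)/C(k) = k*(k**4 + 4*k**3 - 2*k**2 + 4*k + 2)/(5*k**4 + 26*k**3 + 28*k**2 + 23*k + 9); s_k = R·t_k = k*(k**4 + 4*k**3 - 2*k**2 + 4*k + 2).
Verify: 5*k**4 + 26*k**3 + 28*k**2 + 23*k + 9 matches t_k.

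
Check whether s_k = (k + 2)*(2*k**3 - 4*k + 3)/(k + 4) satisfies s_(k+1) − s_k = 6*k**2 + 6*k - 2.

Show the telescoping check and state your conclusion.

Invalid: residual 2*(-4*k**3 - 30*k**2 - 26*k + 11)/(k**2 + 9*k + 20) ≠ 0.

s_(k+1) = -(k + 3)*(4*k - 2*(k + 1)**3 + 1)/(k + 5)
s_(k+1) − s_k = 2*(3*k**4 + 26*k**3 + 56*k**2 + 25*k - 9)/(k**2 + 9*k + 20)
(s_(k+1) − s_k) − t_k = 2*(-4*k**3 - 30*k**2 - 26*k + 11)/(k**2 + 9*k + 20)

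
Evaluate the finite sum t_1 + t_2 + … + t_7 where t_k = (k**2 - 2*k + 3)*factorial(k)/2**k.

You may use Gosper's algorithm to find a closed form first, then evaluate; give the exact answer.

Σ = 1891

The ratio is (k**3 + k**2 + 2*k + 2)/(2*(k**2 - 2*k + 3)).
Factor: A=k/2 + 1/2; B=1; C=k**2 - 2*k + 3.
Solve (k/2 + 1/2)·f(k+1) − (1)·f(k) = k**2 - 2*k + 3.
Degrees (1,0,2) ⇒ d ≤ 1.
A polynomial solution: f(k) = 2*(k - 2).
R(k) = B(k−1)·f(k)/C(k) = 2*(k - 2)/(k**2 - 2*k + 3); s_k = R·t_k = 2**(1 - k)*(k - 2)*factorial(k).
Verify: (k**2 - 2*k + 3)*factorial(k)/2**k matches t_k.
Evaluate s at k=8 and k=1: 1890 and -1; difference 1891.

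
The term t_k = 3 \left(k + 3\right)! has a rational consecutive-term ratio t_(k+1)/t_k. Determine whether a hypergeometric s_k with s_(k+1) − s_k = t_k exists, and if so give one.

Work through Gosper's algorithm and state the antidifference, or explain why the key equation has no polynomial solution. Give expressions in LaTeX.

no hypergeometric antidifference exists

Compute t_(k+1)/t_k: get k + 4.
So A=k + 4 and B=1, with C=1.
Solve (k + 4)·f(k+1) − (1)·f(k) = 1.
d = -1 from the (1,0,0) case.
d = -1 < 0 ⇒ no nonzero polynomial f; not summable.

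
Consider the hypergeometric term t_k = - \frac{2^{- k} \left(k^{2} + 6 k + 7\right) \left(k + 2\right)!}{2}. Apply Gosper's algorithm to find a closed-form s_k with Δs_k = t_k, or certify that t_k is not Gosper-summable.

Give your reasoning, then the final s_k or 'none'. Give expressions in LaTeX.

s_k = - 2^{- k} \left(k + 4\right) \left(k + 2\right)!

Step 1: r(k) = (k + 3)*(6*k + (k + 1)**2 + 13)/(2*(k**2 + 6*k + 7)).
So A=k/2 + 3/2 and B=1, with C=k**2 + 6*k + 7.
Need (k/2 + 3/2)·f(k+1) − (1)·f(k) = k**2 + 6*k + 7.
deg f ≤ 1 (via 1,0,2).
Match coefficients ⇒ f(k) = 2*(k + 4).
So s_k = (B(k−1)f/C)·t_k = (2*(k + 4)/(k**2 + 6*k + 7))·t_k = -(k + 4)*factorial(k + 2)/2**k.
s_(k+1) − s_k = -(k**2 + 6*k + 7)*factorial(k + 2)/(2*2**k) = t_k.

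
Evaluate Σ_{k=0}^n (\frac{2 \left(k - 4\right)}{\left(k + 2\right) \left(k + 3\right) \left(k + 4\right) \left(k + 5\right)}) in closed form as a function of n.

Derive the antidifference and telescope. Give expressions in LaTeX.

S(n) = \frac{- n^{3} - 12 n^{2} - 59 n - 48}{12 \left(n^{3} + 12 n^{2} + 47 n + 60\right)}

Ratio r(k) = (k - 3)*(k + 2)/((k - 4)*(k + 6)).
Take A(k)=k + 2, B(k)=k + 6, C(k)=k - 4.
Need (k + 2)·f(k+1) − (k + 5)·f(k) = k - 4.
Bound: deg f ≤ 3.
Coefficient equations give f(k) = -k*(k**2 + 9*k + 38)/24.
So s_k = (B(k−1)f/C)·t_k = (-k*(k + 5)*(k**2 + 9*k + 38)/(24*(k - 4)))·t_k = k*(-k**2 - 9*k - 38)/(12*(k + 2)*(k + 3)*(k + 4)).
Check: Δs_k = 2*(k - 4)/(k**4 + 14*k**3 + 71*k**2 + 154*k + 120). ✓
s_(n+1) = (-n**3 - 12*n**2 - 59*n - 48)/(12*(n**3 + 12*n**2 + 47*n + 60)) and s_(0) = 0, so S(n) = (-n**3 - 12*n**2 - 59*n - 48)/(12*(n**3 + 12*n**2 + 47*n + 60)).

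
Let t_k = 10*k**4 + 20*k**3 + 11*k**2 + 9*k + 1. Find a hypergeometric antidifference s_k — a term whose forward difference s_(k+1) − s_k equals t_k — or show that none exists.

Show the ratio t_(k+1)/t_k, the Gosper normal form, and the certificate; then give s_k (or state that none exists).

s_k = k*(2*k**4 - 3*k**2 + 4*k - 2)

r(k) = (10*k**4 + 60*k**3 + 131*k**2 + 131*k + 51)/(10*k**4 + 20*k**3 + 11*k**2 + 9*k + 1) after simplifying.
So A=1 and B=1, with C=k**4 + 2*k**3 + 11*k**2/10 + 9*k/10 + 1/10.
Need (1)·f(k+1) − (1)·f(k) = k**4 + 2*k**3 + 11*k**2/10 + 9*k/10 + 1/10.
Bound: deg f ≤ 5.
A polynomial solution: f(k) = k*(2*k**4 - 3*k**2 + 4*k - 2)/10.
Then R = B(k−1)f/C = k*(2*k**4 - 3*k**2 + 4*k - 2)/(10*k**4 + 20*k**3 + 11*k**2 + 9*k + 1), so s_k = R(k)·t_k = k*(2*k**4 - 3*k**2 + 4*k - 2).
Verify: 10*k**4 + 20*k**3 + 11*k**2 + 9*k + 1 matches t_k.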